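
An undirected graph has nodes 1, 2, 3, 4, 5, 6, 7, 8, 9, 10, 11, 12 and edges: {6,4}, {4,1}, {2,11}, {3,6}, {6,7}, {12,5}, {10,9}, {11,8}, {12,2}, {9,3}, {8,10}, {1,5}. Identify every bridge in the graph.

The edges on the cycle 12-2-11-8-10-9-3-6-4-1-5-12 are not bridges since each lies on that cycle.
But removing 7—6 disconnects 7 from 6 — this is a bridge.

6-7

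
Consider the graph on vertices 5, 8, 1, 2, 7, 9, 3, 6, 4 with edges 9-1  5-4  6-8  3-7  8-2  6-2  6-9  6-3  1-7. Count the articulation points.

Removing 6 increases the component count from 2 to 3, so 6 is a cut vertex.
By contrast removing 3 leaves 2 components; it is not a cut vertex. No other vertex is a cut vertex either.

1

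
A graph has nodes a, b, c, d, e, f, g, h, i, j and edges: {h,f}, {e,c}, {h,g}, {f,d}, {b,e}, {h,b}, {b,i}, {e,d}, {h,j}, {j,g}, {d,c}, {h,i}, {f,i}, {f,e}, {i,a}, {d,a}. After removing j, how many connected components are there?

With j gone, the remaining components are: {a, b, c, d, e, f, g, h, i}.
That is 1 component.

1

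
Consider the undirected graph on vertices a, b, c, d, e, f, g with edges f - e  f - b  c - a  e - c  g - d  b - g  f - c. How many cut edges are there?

4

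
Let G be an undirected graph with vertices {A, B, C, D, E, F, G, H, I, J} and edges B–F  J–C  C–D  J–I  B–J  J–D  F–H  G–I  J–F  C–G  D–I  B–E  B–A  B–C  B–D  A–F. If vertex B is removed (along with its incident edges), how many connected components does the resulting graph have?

With B gone, the remaining components are: {E}; {A, C, D, F, G, H, I, J}.
That is 2 components.

2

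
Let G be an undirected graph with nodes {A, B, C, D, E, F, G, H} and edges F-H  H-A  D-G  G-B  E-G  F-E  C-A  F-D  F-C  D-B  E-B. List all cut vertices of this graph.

F

Removing F increases the component count from 1 to 2, so F is a cut vertex.
By contrast removing A leaves 1 component; it is not a cut vertex. No other vertex is a cut vertex either.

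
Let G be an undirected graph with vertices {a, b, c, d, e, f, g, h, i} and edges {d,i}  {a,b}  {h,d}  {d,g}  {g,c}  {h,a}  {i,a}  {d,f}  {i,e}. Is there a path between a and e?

From a we can reach a, b, c, d, e, f, g, h, i, which includes e.

Yes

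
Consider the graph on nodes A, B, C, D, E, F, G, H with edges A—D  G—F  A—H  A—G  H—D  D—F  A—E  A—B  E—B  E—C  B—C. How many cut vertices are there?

1

Removing A increases the component count from 1 to 2, so A is a cut vertex.
By contrast removing E leaves 1 component; it is not a cut vertex. No other vertex is a cut vertex either.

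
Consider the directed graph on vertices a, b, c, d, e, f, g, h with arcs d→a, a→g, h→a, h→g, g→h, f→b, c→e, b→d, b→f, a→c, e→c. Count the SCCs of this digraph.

4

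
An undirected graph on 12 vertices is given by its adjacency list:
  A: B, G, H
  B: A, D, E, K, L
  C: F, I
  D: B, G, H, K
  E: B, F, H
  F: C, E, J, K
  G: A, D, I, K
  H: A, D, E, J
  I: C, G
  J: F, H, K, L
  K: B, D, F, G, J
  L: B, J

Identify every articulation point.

Removing E, for instance, still leaves 1 component. No single vertex removal increases the component count — the graph has no articulation points.

none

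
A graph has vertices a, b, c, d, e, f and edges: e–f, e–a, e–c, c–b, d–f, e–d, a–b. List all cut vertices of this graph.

Removing e increases the component count from 1 to 2, so e is a cut vertex.
By contrast removing c leaves 1 component; it is not a cut vertex. No other vertex is a cut vertex either.

e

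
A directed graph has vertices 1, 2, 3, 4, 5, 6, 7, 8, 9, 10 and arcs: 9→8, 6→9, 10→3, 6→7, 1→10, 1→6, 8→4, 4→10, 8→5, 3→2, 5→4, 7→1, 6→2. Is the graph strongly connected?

No

There is no directed path from 8 to 6, so the graph is not strongly connected.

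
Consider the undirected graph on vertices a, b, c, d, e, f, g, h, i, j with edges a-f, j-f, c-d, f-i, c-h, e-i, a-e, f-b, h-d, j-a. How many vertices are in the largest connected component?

g is isolated — a component by itself.
Starting from c we can reach c, d, h. That is one component of size 3.
Starting from a we can reach a, b, e, f, i, j. That is one component of size 6.
The largest has 6 vertices.

6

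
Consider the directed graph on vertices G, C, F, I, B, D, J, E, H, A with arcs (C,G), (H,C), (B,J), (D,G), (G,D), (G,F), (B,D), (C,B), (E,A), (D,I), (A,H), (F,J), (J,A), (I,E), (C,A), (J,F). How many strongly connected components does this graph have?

{A, B, C, D, E, F, G, H, I, J} are all mutually reachable — one SCC of size 10.
That gives 1 strongly connected component.

1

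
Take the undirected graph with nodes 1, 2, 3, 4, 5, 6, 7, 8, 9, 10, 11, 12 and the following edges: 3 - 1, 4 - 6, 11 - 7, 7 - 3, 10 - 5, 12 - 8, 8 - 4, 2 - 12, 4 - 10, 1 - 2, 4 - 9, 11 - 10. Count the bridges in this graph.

3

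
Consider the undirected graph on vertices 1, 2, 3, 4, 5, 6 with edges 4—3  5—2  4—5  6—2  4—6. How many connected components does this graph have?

2

1 is isolated — a component by itself.
Starting from 2 we can reach 2, 3, 4, 5, 6. That is one component of size 5.
Total: 2 components.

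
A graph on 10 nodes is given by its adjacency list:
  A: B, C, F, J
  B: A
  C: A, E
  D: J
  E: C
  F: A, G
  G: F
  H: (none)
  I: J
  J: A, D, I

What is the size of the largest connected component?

H is isolated — a component by itself.
Starting from A we can reach A, B, C, D, E, F, G, I, J. That is one component of size 9.
The largest has 9 vertices.

9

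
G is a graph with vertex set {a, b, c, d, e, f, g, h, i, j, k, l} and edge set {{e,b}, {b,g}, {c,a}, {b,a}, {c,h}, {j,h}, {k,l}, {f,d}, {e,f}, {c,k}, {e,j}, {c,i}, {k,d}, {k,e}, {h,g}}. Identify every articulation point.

c, k

Removing c increases the component count from 1 to 2, so c is a cut vertex.
Removing k increases the component count from 1 to 2, so k is a cut vertex.
By contrast removing e leaves 1 component; it is not a cut vertex. No other vertex is a cut vertex either.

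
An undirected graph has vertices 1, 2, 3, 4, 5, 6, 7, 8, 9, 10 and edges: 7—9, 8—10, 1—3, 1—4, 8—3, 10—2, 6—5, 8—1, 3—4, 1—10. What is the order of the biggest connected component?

Starting from 7 we can reach 7, 9. That is one component of size 2.
Starting from 5 we can reach 5, 6. That is one component of size 2.
Starting from 1 we can reach 1, 2, 3, 4, 8, 10. That is one component of size 6.
The largest has 6 vertices.

6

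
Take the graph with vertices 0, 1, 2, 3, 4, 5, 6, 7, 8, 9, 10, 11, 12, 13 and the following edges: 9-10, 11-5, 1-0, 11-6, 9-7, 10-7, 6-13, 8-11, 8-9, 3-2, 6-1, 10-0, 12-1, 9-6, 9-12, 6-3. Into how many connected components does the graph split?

4 is isolated — a component by itself.
Starting from 0 we can reach 0, 1, 2, 3, 5, 6, 7, 8, 9, 10, 11, 12, 13. That is one component of size 13.
Total: 2 components.

2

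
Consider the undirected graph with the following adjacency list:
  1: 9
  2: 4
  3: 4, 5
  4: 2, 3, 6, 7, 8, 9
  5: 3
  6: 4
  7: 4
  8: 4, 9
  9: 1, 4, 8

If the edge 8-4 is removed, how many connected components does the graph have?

1

8 and 4 are still connected via 8-9-4, so the component count stays at 1.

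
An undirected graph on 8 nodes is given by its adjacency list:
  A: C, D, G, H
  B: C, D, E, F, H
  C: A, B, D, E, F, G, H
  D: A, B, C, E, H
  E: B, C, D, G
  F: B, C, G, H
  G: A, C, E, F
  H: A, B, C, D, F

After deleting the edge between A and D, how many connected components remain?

1

A and D are still connected via A-C-D, so the component count stays at 1.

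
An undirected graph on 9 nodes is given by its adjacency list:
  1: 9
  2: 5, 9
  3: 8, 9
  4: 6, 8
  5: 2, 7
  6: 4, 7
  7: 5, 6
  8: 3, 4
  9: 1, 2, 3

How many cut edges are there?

The edges on the cycle 9-3-8-4-6-7-5-2-9 are not bridges since each lies on that cycle.
But removing 9-1 disconnects 9 from 1 — this is a bridge.

1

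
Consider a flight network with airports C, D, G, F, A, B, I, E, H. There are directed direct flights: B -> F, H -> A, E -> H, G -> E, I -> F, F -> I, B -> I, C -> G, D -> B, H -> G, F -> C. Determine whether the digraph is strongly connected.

No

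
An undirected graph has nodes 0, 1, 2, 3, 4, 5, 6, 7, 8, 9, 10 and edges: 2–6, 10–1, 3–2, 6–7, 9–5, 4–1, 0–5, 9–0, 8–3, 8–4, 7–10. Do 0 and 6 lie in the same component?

The component containing 0 is {0, 5, 9}, and 6 is not in it.

No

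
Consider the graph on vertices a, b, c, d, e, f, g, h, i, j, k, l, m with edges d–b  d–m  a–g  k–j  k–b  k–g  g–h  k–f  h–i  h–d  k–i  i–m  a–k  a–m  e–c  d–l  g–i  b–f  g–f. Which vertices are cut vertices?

d, k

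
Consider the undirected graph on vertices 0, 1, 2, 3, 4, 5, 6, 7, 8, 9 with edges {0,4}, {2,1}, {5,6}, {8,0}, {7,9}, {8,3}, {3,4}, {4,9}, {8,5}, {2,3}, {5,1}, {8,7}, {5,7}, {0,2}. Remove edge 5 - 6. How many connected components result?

2

Before removal there is 1 component.
5 - 6 is a bridge — removing it separates 5's side from 6's side.
After removal: 2 components.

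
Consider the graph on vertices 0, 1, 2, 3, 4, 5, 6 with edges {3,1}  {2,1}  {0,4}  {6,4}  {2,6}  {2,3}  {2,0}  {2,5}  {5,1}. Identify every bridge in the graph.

The edges on the cycle 2-0-4-6-2 are not bridges since each lies on that cycle.
Every edge lies on some cycle, so there are no bridges.

none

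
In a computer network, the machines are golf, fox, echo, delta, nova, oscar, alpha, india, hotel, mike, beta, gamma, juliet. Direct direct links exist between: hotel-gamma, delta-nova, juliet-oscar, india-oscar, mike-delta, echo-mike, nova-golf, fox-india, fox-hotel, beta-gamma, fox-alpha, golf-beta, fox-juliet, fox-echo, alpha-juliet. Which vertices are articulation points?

fox

Removing fox increases the component count from 1 to 2, so fox is a cut vertex.
By contrast removing india leaves 1 component; it is not a cut vertex. No other vertex is a cut vertex either.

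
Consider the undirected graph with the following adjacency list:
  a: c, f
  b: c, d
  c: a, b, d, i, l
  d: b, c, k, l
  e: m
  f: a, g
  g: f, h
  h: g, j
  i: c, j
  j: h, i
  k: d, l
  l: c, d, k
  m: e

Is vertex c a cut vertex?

Deleting c raises the number of components from 2 to 3, so c is a cut vertex.

Yes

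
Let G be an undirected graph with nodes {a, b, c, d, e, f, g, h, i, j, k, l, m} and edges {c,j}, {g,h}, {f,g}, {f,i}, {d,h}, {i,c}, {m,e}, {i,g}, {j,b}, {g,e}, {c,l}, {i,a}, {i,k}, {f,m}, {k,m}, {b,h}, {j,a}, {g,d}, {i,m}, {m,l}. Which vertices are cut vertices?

none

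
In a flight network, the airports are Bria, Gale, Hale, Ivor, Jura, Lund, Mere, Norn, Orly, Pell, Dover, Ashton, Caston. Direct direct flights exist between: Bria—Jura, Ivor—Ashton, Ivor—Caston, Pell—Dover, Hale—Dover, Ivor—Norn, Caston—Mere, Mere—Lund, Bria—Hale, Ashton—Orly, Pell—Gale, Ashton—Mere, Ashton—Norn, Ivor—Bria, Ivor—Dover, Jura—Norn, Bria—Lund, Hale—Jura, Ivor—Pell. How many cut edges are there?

2

The edges on the cycle Ivor-Ashton-Mere-Caston-Ivor are not bridges since each lies on that cycle.
But removing Orly—Ashton disconnects Orly from Ashton; removing Gale—Pell disconnects Gale from Pell — these are bridges.
That makes 2 bridges.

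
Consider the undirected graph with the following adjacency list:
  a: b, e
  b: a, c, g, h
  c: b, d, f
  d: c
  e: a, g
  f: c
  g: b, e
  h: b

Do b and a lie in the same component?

Yes

From b we can reach a, b, c, d, e, f, g, h, which includes a.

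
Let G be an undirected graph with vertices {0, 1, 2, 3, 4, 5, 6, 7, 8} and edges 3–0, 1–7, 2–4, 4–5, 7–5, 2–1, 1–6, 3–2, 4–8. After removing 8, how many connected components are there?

1

With 8 gone, the remaining components are: {0, 1, 2, 3, 4, 5, 6, 7}.
That is 1 component.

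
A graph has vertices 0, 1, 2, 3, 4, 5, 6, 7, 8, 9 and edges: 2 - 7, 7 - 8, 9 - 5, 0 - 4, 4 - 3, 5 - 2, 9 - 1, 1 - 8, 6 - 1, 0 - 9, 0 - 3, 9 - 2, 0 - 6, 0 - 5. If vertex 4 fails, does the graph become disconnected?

No

Deleting 4 leaves 1 component (was 1) (its neighbors 0, 3 remain connected to each other), so 4 is not a cut vertex.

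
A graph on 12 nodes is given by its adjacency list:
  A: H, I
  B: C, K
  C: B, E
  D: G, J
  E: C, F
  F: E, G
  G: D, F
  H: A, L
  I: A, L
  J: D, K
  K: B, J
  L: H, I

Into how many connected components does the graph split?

Starting from A we can reach A, H, I, L. That is one component of size 4.
Starting from B we can reach B, C, D, E, F, G, J, K. That is one component of size 8.
Total: 2 components.

2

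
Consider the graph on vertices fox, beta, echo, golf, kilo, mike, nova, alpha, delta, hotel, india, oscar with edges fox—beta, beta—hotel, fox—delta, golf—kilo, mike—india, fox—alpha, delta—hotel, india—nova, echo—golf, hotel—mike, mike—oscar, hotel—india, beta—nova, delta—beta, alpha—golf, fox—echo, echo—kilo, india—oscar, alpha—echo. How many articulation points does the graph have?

Removing fox increases the component count from 1 to 2, so fox is a cut vertex.
By contrast removing kilo leaves 1 component; it is not a cut vertex. No other vertex is a cut vertex either.

1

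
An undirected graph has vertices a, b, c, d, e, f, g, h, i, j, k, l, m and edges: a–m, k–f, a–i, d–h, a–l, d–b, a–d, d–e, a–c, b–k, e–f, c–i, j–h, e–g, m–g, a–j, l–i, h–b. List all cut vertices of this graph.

Removing a increases the component count from 1 to 2, so a is a cut vertex.
By contrast removing d leaves 1 component; it is not a cut vertex. No other vertex is a cut vertex either.

a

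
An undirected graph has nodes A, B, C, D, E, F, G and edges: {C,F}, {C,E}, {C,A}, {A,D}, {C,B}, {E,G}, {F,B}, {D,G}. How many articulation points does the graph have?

1

Removing C increases the component count from 1 to 2, so C is a cut vertex.
By contrast removing A leaves 1 component; it is not a cut vertex. No other vertex is a cut vertex either.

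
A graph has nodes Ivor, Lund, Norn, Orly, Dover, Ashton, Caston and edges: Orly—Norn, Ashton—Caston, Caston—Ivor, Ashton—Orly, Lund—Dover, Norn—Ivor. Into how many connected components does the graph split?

Starting from Lund we can reach Lund, Dover. That is one component of size 2.
Starting from Ivor we can reach Ivor, Norn, Orly, Ashton, Caston. That is one component of size 5.
Total: 2 components.

2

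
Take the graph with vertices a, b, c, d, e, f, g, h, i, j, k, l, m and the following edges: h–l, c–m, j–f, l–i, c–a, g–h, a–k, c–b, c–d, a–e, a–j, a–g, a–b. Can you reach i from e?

Yes

From e we can reach a, b, c, d, e, f, g, h, i, j, k, l, m, which includes i.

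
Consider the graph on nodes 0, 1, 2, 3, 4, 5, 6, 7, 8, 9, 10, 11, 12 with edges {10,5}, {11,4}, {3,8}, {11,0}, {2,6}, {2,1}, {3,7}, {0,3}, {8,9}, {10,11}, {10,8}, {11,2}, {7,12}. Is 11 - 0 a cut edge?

After removing 11 - 0, the path 11-10-8-3-0 still connects them, so the edge is not a bridge.

No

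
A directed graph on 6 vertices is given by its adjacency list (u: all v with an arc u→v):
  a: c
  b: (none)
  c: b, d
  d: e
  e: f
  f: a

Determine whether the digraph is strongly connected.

There is no directed path from b to e, so the graph is not strongly connected.

No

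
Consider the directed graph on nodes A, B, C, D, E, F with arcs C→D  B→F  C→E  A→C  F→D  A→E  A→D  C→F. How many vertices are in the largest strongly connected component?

{E} is an SCC by itself.
{B} is an SCC by itself.
{D} is an SCC by itself.
{C} is an SCC by itself.
{F} is an SCC by itself.
(and 1 more singleton SCC)
The largest has 1 vertex.

1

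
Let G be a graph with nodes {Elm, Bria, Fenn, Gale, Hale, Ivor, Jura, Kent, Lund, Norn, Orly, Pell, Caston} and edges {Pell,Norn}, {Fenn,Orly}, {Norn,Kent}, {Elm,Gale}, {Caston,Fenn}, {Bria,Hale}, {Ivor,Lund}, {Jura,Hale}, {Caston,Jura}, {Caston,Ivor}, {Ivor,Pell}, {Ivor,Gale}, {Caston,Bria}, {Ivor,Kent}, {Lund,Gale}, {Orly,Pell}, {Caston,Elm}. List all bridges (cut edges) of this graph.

none

The edges on the cycle Caston-Jura-Hale-Bria-Caston are not bridges since each lies on that cycle.
Every edge lies on some cycle, so there are no bridges.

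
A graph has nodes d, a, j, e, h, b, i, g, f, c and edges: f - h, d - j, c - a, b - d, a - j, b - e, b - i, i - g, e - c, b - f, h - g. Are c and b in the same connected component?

Yes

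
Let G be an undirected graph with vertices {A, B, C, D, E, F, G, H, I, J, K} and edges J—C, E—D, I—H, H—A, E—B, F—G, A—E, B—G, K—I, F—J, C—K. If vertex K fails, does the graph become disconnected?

No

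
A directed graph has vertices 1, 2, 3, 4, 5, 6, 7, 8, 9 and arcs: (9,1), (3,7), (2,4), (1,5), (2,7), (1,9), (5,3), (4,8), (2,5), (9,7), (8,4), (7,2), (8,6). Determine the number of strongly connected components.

{2, 3, 5, 7} are all mutually reachable — one SCC of size 4.
{4, 8} are all mutually reachable — one SCC of size 2.
{1, 9} are all mutually reachable — one SCC of size 2.
{6} is an SCC by itself.
That gives 4 strongly connected components.

4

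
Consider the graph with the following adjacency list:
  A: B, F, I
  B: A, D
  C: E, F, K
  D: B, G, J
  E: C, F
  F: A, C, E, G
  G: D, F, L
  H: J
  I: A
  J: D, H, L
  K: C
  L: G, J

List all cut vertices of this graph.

A, C, F, J

Removing A increases the component count from 1 to 2, so A is a cut vertex.
Removing C increases the component count from 1 to 2, so C is a cut vertex.
Removing F increases the component count from 1 to 2, so F is a cut vertex.
Likewise J is a cut vertex.
By contrast removing B leaves 1 component; it is not a cut vertex. No other vertex is a cut vertex either.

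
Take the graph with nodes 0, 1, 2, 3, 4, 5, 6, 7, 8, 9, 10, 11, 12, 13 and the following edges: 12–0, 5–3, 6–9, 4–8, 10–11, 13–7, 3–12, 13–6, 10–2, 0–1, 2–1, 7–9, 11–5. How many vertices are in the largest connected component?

Starting from 4 we can reach 4, 8. That is one component of size 2.
Starting from 6 we can reach 6, 7, 9, 13. That is one component of size 4.
Starting from 0 we can reach 0, 1, 2, 3, 5, 10, 11, 12. That is one component of size 8.
The largest has 8 vertices.

8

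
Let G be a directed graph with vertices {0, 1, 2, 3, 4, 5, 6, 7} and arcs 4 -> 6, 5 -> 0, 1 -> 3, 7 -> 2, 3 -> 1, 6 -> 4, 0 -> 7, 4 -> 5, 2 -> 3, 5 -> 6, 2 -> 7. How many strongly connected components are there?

4

{4, 5, 6} are all mutually reachable — one SCC of size 3.
{2, 7} are all mutually reachable — one SCC of size 2.
{1, 3} are all mutually reachable — one SCC of size 2.
{0} is an SCC by itself.
That gives 4 strongly connected components.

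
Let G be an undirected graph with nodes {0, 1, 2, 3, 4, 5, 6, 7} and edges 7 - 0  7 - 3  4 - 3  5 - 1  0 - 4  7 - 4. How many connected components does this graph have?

4

6 is isolated — a component by itself.
2 is isolated — a component by itself.
Starting from 1 we can reach 1, 5. That is one component of size 2.
Starting from 0 we can reach 0, 3, 4, 7. That is one component of size 4.
Total: 4 components.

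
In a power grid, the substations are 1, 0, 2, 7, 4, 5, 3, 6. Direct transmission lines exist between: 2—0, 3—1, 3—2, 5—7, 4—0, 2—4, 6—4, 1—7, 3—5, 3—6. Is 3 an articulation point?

Yes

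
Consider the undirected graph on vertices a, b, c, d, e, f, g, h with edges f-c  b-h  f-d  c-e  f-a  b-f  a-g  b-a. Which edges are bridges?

a-g, b-h, c-e, c-f, d-f

The edges on the cycle b-f-a-b are not bridges since each lies on that cycle.
But removing a-g disconnects a from g; removing b-h disconnects b from h; removing f-c disconnects f from c; removing f-d disconnects f from d — these are bridges.
In total 5 edges are bridges.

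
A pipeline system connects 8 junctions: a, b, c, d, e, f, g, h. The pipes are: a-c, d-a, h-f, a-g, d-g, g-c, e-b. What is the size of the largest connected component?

4

Starting from f we can reach f, h. That is one component of size 2.
Starting from b we can reach b, e. That is one component of size 2.
Starting from a we can reach a, c, d, g. That is one component of size 4.
The largest has 4 vertices.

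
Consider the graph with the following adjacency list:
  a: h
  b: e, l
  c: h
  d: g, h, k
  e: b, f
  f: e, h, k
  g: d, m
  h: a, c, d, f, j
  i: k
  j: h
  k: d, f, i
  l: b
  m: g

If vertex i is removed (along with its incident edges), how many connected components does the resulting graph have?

With i gone, the remaining components are: {a, b, c, d, e, f, g, h, j, k, l, m}.
That is 1 component.

1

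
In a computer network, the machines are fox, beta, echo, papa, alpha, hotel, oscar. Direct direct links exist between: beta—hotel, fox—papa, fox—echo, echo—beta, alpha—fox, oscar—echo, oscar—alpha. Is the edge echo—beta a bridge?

Removing echo—beta leaves no path between echo and beta: the component count goes from 1 to 2. So it is a bridge.

Yes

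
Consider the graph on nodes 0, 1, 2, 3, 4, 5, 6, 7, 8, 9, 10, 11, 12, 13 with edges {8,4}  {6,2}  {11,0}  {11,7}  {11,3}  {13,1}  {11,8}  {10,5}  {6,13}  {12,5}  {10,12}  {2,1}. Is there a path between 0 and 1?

No

The component containing 0 is {0, 3, 4, 7, 8, 11}, and 1 is not in it.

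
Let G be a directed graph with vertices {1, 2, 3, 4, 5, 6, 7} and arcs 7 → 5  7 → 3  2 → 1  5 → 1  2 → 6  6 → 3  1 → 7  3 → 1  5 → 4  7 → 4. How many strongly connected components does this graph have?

{1, 3, 5, 7} are all mutually reachable — one SCC of size 4.
{6} is an SCC by itself.
{2} is an SCC by itself.
{4} is an SCC by itself.
That gives 4 strongly connected components.

4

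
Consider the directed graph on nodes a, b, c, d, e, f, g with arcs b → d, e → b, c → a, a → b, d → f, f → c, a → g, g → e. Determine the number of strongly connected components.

1

{a, b, c, d, e, f, g} are all mutually reachable — one SCC of size 7.
That gives 1 strongly connected component.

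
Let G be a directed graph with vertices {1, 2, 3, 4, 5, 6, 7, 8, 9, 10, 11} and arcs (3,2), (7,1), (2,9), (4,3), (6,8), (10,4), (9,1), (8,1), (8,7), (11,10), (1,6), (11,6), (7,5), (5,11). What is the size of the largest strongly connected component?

{1, 2, 3, 4, 5, 6, 7, 8, 9, 10, 11} are all mutually reachable — one SCC of size 11.
The largest has 11 vertices.

11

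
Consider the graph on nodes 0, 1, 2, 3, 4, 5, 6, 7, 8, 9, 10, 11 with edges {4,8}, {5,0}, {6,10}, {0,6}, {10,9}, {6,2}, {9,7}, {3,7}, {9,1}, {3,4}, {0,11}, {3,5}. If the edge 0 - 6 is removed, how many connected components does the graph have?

0 and 6 are still connected via 0-5-3-7-9-10-6, so the component count stays at 1.

1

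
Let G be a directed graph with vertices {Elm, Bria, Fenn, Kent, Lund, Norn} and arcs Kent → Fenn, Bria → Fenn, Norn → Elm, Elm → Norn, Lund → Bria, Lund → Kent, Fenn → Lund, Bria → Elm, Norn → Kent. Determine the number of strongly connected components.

{Elm, Bria, Fenn, Kent, Lund, Norn} are all mutually reachable — one SCC of size 6.
That gives 1 strongly connected component.

1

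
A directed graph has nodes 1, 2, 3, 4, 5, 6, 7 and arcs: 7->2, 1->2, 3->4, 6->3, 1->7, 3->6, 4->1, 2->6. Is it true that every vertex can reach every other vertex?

No

There is no directed path from 4 to 5, so the graph is not strongly connected.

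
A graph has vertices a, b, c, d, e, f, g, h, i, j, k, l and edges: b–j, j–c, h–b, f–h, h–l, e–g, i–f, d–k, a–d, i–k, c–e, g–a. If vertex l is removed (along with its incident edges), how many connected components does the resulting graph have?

1

With l gone, the remaining components are: {a, b, c, d, e, f, g, h, i, j, k}.
That is 1 component.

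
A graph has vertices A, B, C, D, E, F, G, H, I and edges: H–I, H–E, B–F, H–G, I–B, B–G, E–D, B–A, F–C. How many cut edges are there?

The edges on the cycle H-I-B-G-H are not bridges since each lies on that cycle.
But removing B–A disconnects B from A; removing D–E disconnects D from E; removing F–B disconnects F from B; removing F–C disconnects F from C — these are bridges.
In total 5 edges are bridges.

5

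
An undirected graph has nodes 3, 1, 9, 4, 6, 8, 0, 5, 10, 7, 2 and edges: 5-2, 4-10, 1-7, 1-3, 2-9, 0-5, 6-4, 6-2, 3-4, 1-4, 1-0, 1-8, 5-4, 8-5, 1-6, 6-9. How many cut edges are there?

2

The edges on the cycle 1-0-5-2-6-1 are not bridges since each lies on that cycle.
But removing 10-4 disconnects 10 from 4; removing 7-1 disconnects 7 from 1 — these are bridges.
That makes 2 bridges.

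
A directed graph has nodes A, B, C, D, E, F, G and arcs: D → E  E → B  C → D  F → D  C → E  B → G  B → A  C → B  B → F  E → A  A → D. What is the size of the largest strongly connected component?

5

{A, B, D, E, F} are all mutually reachable — one SCC of size 5.
{C} is an SCC by itself.
{G} is an SCC by itself.
The largest has 5 vertices.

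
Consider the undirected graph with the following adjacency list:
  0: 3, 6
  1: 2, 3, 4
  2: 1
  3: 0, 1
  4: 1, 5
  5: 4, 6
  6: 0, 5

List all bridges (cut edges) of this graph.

The edges on the cycle 4-1-3-0-6-5-4 are not bridges since each lies on that cycle.
But removing 1-2 disconnects 1 from 2 — this is a bridge.

1-2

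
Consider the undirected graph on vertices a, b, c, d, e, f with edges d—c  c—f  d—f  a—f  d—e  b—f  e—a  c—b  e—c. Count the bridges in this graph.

The edges on the cycle e-a-f-c-e are not bridges since each lies on that cycle.
Every edge lies on some cycle, so there are no bridges.

0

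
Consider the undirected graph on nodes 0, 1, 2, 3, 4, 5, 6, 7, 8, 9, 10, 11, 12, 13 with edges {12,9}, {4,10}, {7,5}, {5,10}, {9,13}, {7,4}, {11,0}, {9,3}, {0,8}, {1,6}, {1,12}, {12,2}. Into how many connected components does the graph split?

Starting from 0 we can reach 0, 8, 11. That is one component of size 3.
Starting from 4 we can reach 4, 5, 7, 10. That is one component of size 4.
Starting from 1 we can reach 1, 2, 3, 6, 9, 12, 13. That is one component of size 7.
Total: 3 components.

3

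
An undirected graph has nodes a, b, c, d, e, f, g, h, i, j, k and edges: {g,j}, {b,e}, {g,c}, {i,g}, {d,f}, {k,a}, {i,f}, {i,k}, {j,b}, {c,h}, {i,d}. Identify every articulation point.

Removing b increases the component count from 1 to 2, so b is a cut vertex.
Removing c increases the component count from 1 to 2, so c is a cut vertex.
Removing g increases the component count from 1 to 3, so g is a cut vertex.
Likewise i, j, k are cut vertices.
By contrast removing h leaves 1 component; it is not a cut vertex. No other vertex is a cut vertex either.

b, c, g, i, j, k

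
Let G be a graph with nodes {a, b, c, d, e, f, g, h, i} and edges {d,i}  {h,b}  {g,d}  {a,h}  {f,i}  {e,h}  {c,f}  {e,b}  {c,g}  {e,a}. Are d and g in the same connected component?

Yes

From d we can reach c, d, f, g, i, which includes g.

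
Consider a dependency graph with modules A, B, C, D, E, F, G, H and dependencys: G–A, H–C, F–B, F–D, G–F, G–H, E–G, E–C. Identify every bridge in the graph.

The edges on the cycle E-G-H-C-E are not bridges since each lies on that cycle.
But removing G–F disconnects G from F; removing G–A disconnects G from A; removing F–D disconnects F from D; removing F–B disconnects F from B — these are bridges.

A-G, B-F, D-F, F-G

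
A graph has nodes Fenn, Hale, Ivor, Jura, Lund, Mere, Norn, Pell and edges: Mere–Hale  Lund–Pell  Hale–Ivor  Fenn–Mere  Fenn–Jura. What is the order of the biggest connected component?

5

Norn is isolated — a component by itself.
Starting from Lund we can reach Lund, Pell. That is one component of size 2.
Starting from Fenn we can reach Fenn, Hale, Ivor, Jura, Mere. That is one component of size 5.
The largest has 5 vertices.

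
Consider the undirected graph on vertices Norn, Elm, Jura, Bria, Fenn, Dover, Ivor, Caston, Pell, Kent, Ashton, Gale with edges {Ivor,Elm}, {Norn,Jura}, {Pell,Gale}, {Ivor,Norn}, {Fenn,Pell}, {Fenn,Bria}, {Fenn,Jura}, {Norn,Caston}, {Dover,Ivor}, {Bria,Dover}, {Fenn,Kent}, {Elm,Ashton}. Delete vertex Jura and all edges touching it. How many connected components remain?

With Jura gone, the remaining components are: {Elm, Bria, Fenn, Gale, Ivor, Kent, Norn, Pell, Dover, Ashton, Caston}.
That is 1 component.

1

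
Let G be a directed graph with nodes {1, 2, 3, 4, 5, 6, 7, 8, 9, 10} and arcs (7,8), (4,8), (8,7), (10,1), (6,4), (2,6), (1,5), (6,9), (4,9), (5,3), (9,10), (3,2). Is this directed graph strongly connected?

No

There is no directed path from 7 to 9, so the graph is not strongly connected.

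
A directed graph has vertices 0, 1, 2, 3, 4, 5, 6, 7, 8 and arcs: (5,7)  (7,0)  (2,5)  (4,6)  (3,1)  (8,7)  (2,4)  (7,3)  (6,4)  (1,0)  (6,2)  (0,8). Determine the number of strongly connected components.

3

{0, 1, 3, 7, 8} are all mutually reachable — one SCC of size 5.
{2, 4, 6} are all mutually reachable — one SCC of size 3.
{5} is an SCC by itself.
That gives 3 strongly connected components.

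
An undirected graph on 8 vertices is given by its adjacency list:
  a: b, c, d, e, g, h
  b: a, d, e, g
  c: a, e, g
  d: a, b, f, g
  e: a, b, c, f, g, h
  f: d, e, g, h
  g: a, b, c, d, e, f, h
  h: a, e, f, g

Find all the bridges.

The edges on the cycle a-g-f-d-a are not bridges since each lies on that cycle.
Every edge lies on some cycle, so there are no bridges.

none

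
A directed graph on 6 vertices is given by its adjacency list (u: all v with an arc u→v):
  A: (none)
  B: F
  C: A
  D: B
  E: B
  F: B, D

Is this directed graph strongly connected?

No

There is no directed path from D to C, so the graph is not strongly connected.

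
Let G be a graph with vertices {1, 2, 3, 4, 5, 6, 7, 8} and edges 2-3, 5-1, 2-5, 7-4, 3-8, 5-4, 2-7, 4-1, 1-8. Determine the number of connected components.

6 is isolated — a component by itself.
Starting from 1 we can reach 1, 2, 3, 4, 5, 7, 8. That is one component of size 7.
Total: 2 components.

2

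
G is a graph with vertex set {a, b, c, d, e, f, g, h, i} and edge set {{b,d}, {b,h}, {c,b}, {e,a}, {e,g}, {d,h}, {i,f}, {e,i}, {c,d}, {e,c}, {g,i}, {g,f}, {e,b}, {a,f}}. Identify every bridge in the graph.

The edges on the cycle e-c-d-h-b-e are not bridges since each lies on that cycle.
Every edge lies on some cycle, so there are no bridges.

none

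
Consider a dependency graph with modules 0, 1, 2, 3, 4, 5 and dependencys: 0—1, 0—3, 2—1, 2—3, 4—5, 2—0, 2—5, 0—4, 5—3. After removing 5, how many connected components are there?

1

With 5 gone, the remaining components are: {0, 1, 2, 3, 4}.
That is 1 component.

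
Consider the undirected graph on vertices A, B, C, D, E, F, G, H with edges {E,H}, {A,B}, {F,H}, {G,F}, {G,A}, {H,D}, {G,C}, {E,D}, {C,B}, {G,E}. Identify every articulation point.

G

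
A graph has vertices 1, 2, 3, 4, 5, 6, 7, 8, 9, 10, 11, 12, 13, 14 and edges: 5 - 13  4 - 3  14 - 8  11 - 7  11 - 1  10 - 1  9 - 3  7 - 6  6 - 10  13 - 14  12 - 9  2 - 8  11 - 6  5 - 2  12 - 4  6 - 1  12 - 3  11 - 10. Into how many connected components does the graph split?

3

Starting from 3 we can reach 3, 4, 9, 12. That is one component of size 4.
Starting from 2 we can reach 2, 5, 8, 13, 14. That is one component of size 5.
Starting from 1 we can reach 1, 6, 7, 10, 11. That is one component of size 5.
Total: 3 components.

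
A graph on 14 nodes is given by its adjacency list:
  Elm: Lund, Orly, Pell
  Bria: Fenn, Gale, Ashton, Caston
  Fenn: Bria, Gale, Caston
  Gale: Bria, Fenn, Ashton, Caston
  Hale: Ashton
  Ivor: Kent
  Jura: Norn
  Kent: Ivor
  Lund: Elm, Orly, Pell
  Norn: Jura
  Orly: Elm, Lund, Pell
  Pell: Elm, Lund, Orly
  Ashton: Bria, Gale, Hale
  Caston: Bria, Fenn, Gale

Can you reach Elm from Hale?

The component containing Hale is {Bria, Fenn, Gale, Hale, Ashton, Caston}, and Elm is not in it.

No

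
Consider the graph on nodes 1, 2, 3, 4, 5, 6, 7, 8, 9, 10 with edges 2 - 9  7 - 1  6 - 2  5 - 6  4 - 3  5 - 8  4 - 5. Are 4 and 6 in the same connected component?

Yes

From 4 we can reach 2, 3, 4, 5, 6, 8, 9, which includes 6.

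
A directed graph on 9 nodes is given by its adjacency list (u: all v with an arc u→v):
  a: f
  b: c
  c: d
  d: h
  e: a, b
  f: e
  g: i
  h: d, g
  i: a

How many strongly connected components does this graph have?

1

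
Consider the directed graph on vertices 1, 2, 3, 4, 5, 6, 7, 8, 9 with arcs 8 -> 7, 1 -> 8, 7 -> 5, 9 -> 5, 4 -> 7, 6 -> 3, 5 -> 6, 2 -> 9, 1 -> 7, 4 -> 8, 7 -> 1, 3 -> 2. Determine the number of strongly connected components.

{2, 3, 5, 6, 9} are all mutually reachable — one SCC of size 5.
{1, 7, 8} are all mutually reachable — one SCC of size 3.
{4} is an SCC by itself.
That gives 3 strongly connected components.

3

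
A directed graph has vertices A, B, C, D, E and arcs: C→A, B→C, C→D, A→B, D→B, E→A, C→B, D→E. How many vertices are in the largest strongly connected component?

{A, B, C, D, E} are all mutually reachable — one SCC of size 5.
The largest has 5 vertices.

5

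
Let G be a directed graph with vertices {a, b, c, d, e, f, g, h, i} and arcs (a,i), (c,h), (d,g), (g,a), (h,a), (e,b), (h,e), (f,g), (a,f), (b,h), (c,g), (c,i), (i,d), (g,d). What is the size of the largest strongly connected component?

{a, d, f, g, i} are all mutually reachable — one SCC of size 5.
{b, e, h} are all mutually reachable — one SCC of size 3.
{c} is an SCC by itself.
The largest has 5 vertices.

5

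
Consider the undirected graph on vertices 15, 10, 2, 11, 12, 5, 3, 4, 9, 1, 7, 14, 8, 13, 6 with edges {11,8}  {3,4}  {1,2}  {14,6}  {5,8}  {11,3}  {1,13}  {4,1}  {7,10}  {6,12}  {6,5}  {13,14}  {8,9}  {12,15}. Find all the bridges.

The edges on the cycle 11-3-4-1-13-14-6-5-8-11 are not bridges since each lies on that cycle.
But removing 12–6 disconnects 12 from 6; removing 7–10 disconnects 7 from 10; removing 8–9 disconnects 8 from 9; removing 1–2 disconnects 1 from 2 — these are bridges.
In total 5 edges are bridges.

1-2, 10-7, 12-15, 12-6, 8-9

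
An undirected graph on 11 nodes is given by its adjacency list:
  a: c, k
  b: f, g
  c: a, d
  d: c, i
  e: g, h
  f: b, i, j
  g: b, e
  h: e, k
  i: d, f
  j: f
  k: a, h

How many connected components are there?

1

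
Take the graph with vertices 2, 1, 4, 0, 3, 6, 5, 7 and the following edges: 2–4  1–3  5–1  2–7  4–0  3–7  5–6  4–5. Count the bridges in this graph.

The edges on the cycle 2-4-5-1-3-7-2 are not bridges since each lies on that cycle.
But removing 4–0 disconnects 4 from 0; removing 5–6 disconnects 5 from 6 — these are bridges.
That makes 2 bridges.

2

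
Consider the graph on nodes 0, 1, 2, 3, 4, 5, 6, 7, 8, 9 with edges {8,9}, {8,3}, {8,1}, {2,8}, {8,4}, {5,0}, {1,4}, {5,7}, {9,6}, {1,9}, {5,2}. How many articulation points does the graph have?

Removing 2 increases the component count from 1 to 2, so 2 is a cut vertex.
Removing 5 increases the component count from 1 to 3, so 5 is a cut vertex.
Removing 8 increases the component count from 1 to 3, so 8 is a cut vertex.
Likewise 9 is a cut vertex.
By contrast removing 0 leaves 1 component; it is not a cut vertex. No other vertex is a cut vertex either.

4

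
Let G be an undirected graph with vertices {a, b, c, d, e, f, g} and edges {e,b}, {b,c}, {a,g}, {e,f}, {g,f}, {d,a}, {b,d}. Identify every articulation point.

b

Removing b increases the component count from 1 to 2, so b is a cut vertex.
By contrast removing d leaves 1 component; it is not a cut vertex. No other vertex is a cut vertex either.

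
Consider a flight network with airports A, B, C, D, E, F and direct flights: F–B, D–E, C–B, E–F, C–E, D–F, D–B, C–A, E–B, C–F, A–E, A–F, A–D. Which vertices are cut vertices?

none

Removing C, for instance, still leaves 1 component. No single vertex removal increases the component count — the graph has no articulation points.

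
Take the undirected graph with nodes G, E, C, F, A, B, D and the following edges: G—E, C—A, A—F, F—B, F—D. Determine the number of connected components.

2

Starting from E we can reach E, G. That is one component of size 2.
Starting from A we can reach A, B, C, D, F. That is one component of size 5.
Total: 2 components.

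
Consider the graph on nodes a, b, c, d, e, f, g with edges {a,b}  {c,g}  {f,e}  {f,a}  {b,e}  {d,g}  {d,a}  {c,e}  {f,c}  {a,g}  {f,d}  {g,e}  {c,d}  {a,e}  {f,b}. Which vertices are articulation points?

none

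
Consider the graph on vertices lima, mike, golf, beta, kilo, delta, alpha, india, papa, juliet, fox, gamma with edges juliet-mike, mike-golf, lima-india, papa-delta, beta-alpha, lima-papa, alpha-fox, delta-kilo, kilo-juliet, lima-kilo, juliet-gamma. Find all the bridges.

The edges on the cycle lima-papa-delta-kilo-lima are not bridges since each lies on that cycle.
But removing kilo-juliet disconnects kilo from juliet; removing juliet-mike disconnects juliet from mike; removing beta-alpha disconnects beta from alpha; removing mike-golf disconnects mike from golf — these are bridges.
In total 7 edges are bridges.

alpha-beta, alpha-fox, gamma-juliet, golf-mike, india-lima, juliet-kilo, juliet-mike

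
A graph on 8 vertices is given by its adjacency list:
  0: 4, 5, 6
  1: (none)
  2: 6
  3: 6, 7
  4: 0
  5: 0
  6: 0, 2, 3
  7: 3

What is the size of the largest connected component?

7

1 is isolated — a component by itself.
Starting from 0 we can reach 0, 2, 3, 4, 5, 6, 7. That is one component of size 7.
The largest has 7 vertices.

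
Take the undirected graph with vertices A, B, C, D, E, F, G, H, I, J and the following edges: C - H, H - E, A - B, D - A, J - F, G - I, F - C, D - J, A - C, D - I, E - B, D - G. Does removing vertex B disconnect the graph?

No

Deleting B leaves 1 component (was 1) (its neighbors A, E remain connected to each other), so B is not a cut vertex.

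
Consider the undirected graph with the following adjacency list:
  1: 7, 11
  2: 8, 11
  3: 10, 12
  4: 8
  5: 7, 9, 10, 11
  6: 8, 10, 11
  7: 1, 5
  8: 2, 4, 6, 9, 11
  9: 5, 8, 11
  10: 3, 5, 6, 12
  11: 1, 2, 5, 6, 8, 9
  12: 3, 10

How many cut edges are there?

The edges on the cycle 11-5-7-1-11 are not bridges since each lies on that cycle.
But removing 8-4 disconnects 8 from 4 — this is a bridge.

1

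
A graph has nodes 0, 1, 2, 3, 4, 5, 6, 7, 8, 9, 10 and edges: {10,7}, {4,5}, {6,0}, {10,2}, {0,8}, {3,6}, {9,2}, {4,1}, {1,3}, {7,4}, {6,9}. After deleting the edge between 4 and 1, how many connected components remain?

1

4 and 1 are still connected via 4-7-10-2-9-6-3-1, so the component count stays at 1.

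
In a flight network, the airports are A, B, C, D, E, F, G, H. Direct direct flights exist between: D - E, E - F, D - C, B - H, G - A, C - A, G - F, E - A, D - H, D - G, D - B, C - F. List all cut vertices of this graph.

D

Removing D increases the component count from 1 to 2, so D is a cut vertex.
By contrast removing E leaves 1 component; it is not a cut vertex. No other vertex is a cut vertex either.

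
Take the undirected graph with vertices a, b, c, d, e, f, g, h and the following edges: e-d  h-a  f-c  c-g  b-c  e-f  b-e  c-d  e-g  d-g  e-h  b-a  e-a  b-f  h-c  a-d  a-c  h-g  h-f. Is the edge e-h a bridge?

No

After removing e-h, the path e-g-h still connects them, so the edge is not a bridge.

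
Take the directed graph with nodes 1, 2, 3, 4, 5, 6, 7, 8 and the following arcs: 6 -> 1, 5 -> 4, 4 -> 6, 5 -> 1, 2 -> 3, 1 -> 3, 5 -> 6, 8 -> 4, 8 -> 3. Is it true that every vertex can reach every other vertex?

There is no directed path from 1 to 4, so the graph is not strongly connected.

No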